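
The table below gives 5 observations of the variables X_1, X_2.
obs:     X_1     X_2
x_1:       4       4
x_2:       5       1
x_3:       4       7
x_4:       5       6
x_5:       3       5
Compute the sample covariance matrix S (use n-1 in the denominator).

Step 1 — column means:
  mean(X_1) = (4 + 5 + 4 + 5 + 3) / 5 = 21/5 = 4.2
  mean(X_2) = (4 + 1 + 7 + 6 + 5) / 5 = 23/5 = 4.6

Step 2 — sample covariance S[i,j] = (1/(n-1)) · Σ_k (x_{k,i} - mean_i) · (x_{k,j} - mean_j), with n-1 = 4.
  S[X_1,X_1] = ((-0.2)·(-0.2) + (0.8)·(0.8) + (-0.2)·(-0.2) + (0.8)·(0.8) + (-1.2)·(-1.2)) / 4 = 2.8/4 = 0.7
  S[X_1,X_2] = ((-0.2)·(-0.6) + (0.8)·(-3.6) + (-0.2)·(2.4) + (0.8)·(1.4) + (-1.2)·(0.4)) / 4 = -2.6/4 = -0.65
  S[X_2,X_2] = ((-0.6)·(-0.6) + (-3.6)·(-3.6) + (2.4)·(2.4) + (1.4)·(1.4) + (0.4)·(0.4)) / 4 = 21.2/4 = 5.3

S is symmetric (S[j,i] = S[i,j]). Assembling:

S = [[0.7, -0.65],
 [-0.65, 5.3]]


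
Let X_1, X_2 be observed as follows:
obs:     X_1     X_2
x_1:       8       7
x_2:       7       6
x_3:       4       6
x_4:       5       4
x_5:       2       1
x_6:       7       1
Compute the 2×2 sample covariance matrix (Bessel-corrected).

Step 1 — column means:
  mean(X_1) = (8 + 7 + 4 + 5 + 2 + 7) / 6 = 33/6 = 5.5
  mean(X_2) = (7 + 6 + 6 + 4 + 1 + 1) / 6 = 25/6 = 4.1667

Step 2 — sample covariance S[i,j] = (1/(n-1)) · Σ_k (x_{k,i} - mean_i) · (x_{k,j} - mean_j), with n-1 = 5.
  S[X_1,X_1] = ((2.5)·(2.5) + (1.5)·(1.5) + (-1.5)·(-1.5) + (-0.5)·(-0.5) + (-3.5)·(-3.5) + (1.5)·(1.5)) / 5 = 25.5/5 = 5.1
  S[X_1,X_2] = ((2.5)·(2.8333) + (1.5)·(1.8333) + (-1.5)·(1.8333) + (-0.5)·(-0.1667) + (-3.5)·(-3.1667) + (1.5)·(-3.1667)) / 5 = 13.5/5 = 2.7
  S[X_2,X_2] = ((2.8333)·(2.8333) + (1.8333)·(1.8333) + (1.8333)·(1.8333) + (-0.1667)·(-0.1667) + (-3.1667)·(-3.1667) + (-3.1667)·(-3.1667)) / 5 = 34.8333/5 = 6.9667

S is symmetric (S[j,i] = S[i,j]). Assembling:

S = [[5.1, 2.7],
 [2.7, 6.9667]]


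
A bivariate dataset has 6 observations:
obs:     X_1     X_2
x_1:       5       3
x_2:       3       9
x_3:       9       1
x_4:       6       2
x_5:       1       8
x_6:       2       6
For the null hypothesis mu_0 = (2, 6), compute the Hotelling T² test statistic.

Step 1 — sample mean vector:
  mean(X_1) = (5 + 3 + 9 + 6 + 1 + 2) / 6 = 26/6 = 4.3333
  mean(X_2) = (3 + 9 + 1 + 2 + 8 + 6) / 6 = 29/6 = 4.8333
  x̄ = (4.3333, 4.8333),  deviation x̄ - mu_0 = (4.3333, 4.8333) - (2, 6) = (2.3333, -1.1667).

Step 2 — sample covariance matrix, S[i,j] = (1/(n-1)) · Σ_k (x_{k,i} - mean_i) · (x_{k,j} - mean_j), divisor n-1 = 5:
  S[X_1,X_1] = ((0.6667)·(0.6667) + (-1.3333)·(-1.3333) + (4.6667)·(4.6667) + (1.6667)·(1.6667) + (-3.3333)·(-3.3333) + (-2.3333)·(-2.3333)) / 5 = 43.3333/5 = 8.6667
  S[X_1,X_2] = ((0.6667)·(-1.8333) + (-1.3333)·(4.1667) + (4.6667)·(-3.8333) + (1.6667)·(-2.8333) + (-3.3333)·(3.1667) + (-2.3333)·(1.1667)) / 5 = -42.6667/5 = -8.5333
  S[X_2,X_2] = ((-1.8333)·(-1.8333) + (4.1667)·(4.1667) + (-3.8333)·(-3.8333) + (-2.8333)·(-2.8333) + (3.1667)·(3.1667) + (1.1667)·(1.1667)) / 5 = 54.8333/5 = 10.9667
  S = [[8.6667, -8.5333],
 [-8.5333, 10.9667]].

Step 3 — invert S. det(S) = 8.6667·10.9667 - (-8.5333)² = 22.2267.
  S^{-1} = (1/det) · [[d, -b], [-b, a]] = [[0.4934, 0.3839],
 [0.3839, 0.3899]].

Step 4 — quadratic form (x̄ - mu_0)^T · S^{-1} · (x̄ - mu_0):
  S^{-1} · (x̄ - mu_0) = (0.7034, 0.4409),
  (x̄ - mu_0)^T · [...] = (2.3333)·(0.7034) + (-1.1667)·(0.4409) = 1.1268.

Step 5 — scale by n: T² = 6 · 1.1268 = 6.7606.

T² ≈ 6.7606


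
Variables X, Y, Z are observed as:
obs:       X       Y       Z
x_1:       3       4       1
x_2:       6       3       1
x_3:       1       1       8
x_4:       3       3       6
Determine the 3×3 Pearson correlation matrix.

Step 1 — column means:
  mean(X) = (3 + 6 + 1 + 3) / 4 = 13/4 = 3.25
  mean(Y) = (4 + 3 + 1 + 3) / 4 = 11/4 = 2.75
  mean(Z) = (1 + 1 + 8 + 6) / 4 = 16/4 = 4

Step 2 — sample variances and covariances s[i,j] = (1/(n-1)) · Σ_k (x_{k,i} - mean_i) · (x_{k,j} - mean_j), with n-1 = 3:
  s[X,X] = ((-0.25)·(-0.25) + (2.75)·(2.75) + (-2.25)·(-2.25) + (-0.25)·(-0.25)) / 3 = 12.75/3 = 4.25
  s[X,Y] = ((-0.25)·(1.25) + (2.75)·(0.25) + (-2.25)·(-1.75) + (-0.25)·(0.25)) / 3 = 4.25/3 = 1.4167
  s[X,Z] = ((-0.25)·(-3) + (2.75)·(-3) + (-2.25)·(4) + (-0.25)·(2)) / 3 = -17/3 = -5.6667
  s[Y,Y] = ((1.25)·(1.25) + (0.25)·(0.25) + (-1.75)·(-1.75) + (0.25)·(0.25)) / 3 = 4.75/3 = 1.5833
  s[Y,Z] = ((1.25)·(-3) + (0.25)·(-3) + (-1.75)·(4) + (0.25)·(2)) / 3 = -11/3 = -3.6667
  s[Z,Z] = ((-3)·(-3) + (-3)·(-3) + (4)·(4) + (2)·(2)) / 3 = 38/3 = 12.6667
  Sample standard deviations s_i = √(s[i,i]):
  s(X) = √(4.25) = 2.0616
  s(Y) = √(1.5833) = 1.2583
  s(Z) = √(12.6667) = 3.559

Step 3 — r_{ij} = s_{ij} / (s_i · s_j):
  r[X,X] = 1 (diagonal).
  r[X,Y] = 1.4167 / (2.0616 · 1.2583) = 1.4167 / 2.5941 = 0.5461
  r[X,Z] = -5.6667 / (2.0616 · 3.559) = -5.6667 / 7.3371 = -0.7723
  r[Y,Y] = 1 (diagonal).
  r[Y,Z] = -3.6667 / (1.2583 · 3.559) = -3.6667 / 4.4783 = -0.8188
  r[Z,Z] = 1 (diagonal).

R is symmetric with unit diagonal. Assembling:

R = [[1, 0.5461, -0.7723],
 [0.5461, 1, -0.8188],
 [-0.7723, -0.8188, 1]]


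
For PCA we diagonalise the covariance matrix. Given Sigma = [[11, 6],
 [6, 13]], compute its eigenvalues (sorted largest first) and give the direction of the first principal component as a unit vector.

Step 1 — characteristic polynomial of 2×2 Sigma:
  det(Sigma - λI) = λ² - trace · λ + det = 0.
  trace = 11 + 13 = 24, det = 11·13 - (6)² = 107.
Step 2 — discriminant:
  Δ = trace² - 4·det = 576 - 428 = 148.
Step 3 — eigenvalues:
  λ = (trace ± √Δ)/2 = (24 ± 12.1655)/2,
  λ_1 = 18.0828,  λ_2 = 5.9172.

Step 4 — unit eigenvector for λ_1: solve (Sigma - λ_1 I)v = 0. First row:
  (11 - 18.0828)·v_x + (6)·v_y = 0, i.e. (-7.0828)·v_x + (6)·v_y = 0,
  so v ∝ (b, λ_1 - a) = (6, 7.0828) = u.
  ||u|| = √((6)² + (7.0828)²) = √(86.1655) ≈ 9.2825,
  v_1 = u/||u|| ≈ (0.6464, 0.763) (||v_1|| = 1).

λ_1 = 18.0828,  λ_2 = 5.9172;  v_1 ≈ (0.6464, 0.763)


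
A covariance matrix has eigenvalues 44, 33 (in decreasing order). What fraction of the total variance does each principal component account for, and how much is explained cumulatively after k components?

Step 1 — total variance = trace(Sigma) = Σ λ_i = 44 + 33 = 77.

Step 2 — fraction explained by component i = λ_i / Σ λ:
  PC1: 44/77 = 0.5714
  PC2: 33/77 = 0.4286

Step 3 — cumulative fraction after k components = (λ_1 + ... + λ_k) / Σ λ:
  k = 1: 44/77 = 0.5714
  k = 2: (44 + 33)/77 = 77/77 = 1

Summary (fraction, with percent):

explained: PC1 0.5714 (57.14%), PC2 0.4286 (42.86%);  cumulative: 0.5714, 1


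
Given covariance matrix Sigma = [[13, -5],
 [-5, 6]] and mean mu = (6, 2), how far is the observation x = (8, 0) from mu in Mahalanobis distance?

Step 1 — centre the observation: (x - mu) = (2, -2).

Step 2 — invert Sigma. det(Sigma) = 13·6 - (-5)² = 53.
  Sigma^{-1} = (1/det) · [[d, -b], [-b, a]] = [[0.1132, 0.0943],
 [0.0943, 0.2453]].

Step 3 — form the quadratic (x - mu)^T · Sigma^{-1} · (x - mu):
  Sigma^{-1} · (x - mu) = (0.0377, -0.3019).
  (x - mu)^T · [Sigma^{-1} · (x - mu)] = (2)·(0.0377) + (-2)·(-0.3019) = 0.6792.

Step 4 — take square root: d = √(0.6792) ≈ 0.8242.

d(x, mu) = √(0.6792) ≈ 0.8242


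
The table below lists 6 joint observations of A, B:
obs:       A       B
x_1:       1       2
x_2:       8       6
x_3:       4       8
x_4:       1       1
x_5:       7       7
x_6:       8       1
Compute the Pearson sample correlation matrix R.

Step 1 — column means:
  mean(A) = (1 + 8 + 4 + 1 + 7 + 8) / 6 = 29/6 = 4.8333
  mean(B) = (2 + 6 + 8 + 1 + 7 + 1) / 6 = 25/6 = 4.1667

Step 2 — sample variances and covariances s[i,j] = (1/(n-1)) · Σ_k (x_{k,i} - mean_i) · (x_{k,j} - mean_j), with n-1 = 5:
  s[A,A] = ((-3.8333)·(-3.8333) + (3.1667)·(3.1667) + (-0.8333)·(-0.8333) + (-3.8333)·(-3.8333) + (2.1667)·(2.1667) + (3.1667)·(3.1667)) / 5 = 54.8333/5 = 10.9667
  s[A,B] = ((-3.8333)·(-2.1667) + (3.1667)·(1.8333) + (-0.8333)·(3.8333) + (-3.8333)·(-3.1667) + (2.1667)·(2.8333) + (3.1667)·(-3.1667)) / 5 = 19.1667/5 = 3.8333
  s[B,B] = ((-2.1667)·(-2.1667) + (1.8333)·(1.8333) + (3.8333)·(3.8333) + (-3.1667)·(-3.1667) + (2.8333)·(2.8333) + (-3.1667)·(-3.1667)) / 5 = 50.8333/5 = 10.1667
  Sample standard deviations s_i = √(s[i,i]):
  s(A) = √(10.9667) = 3.3116
  s(B) = √(10.1667) = 3.1885

Step 3 — r_{ij} = s_{ij} / (s_i · s_j):
  r[A,A] = 1 (diagonal).
  r[A,B] = 3.8333 / (3.3116 · 3.1885) = 3.8333 / 10.5591 = 0.363
  r[B,B] = 1 (diagonal).

R is symmetric with unit diagonal. Assembling:

R = [[1, 0.363],
 [0.363, 1]]


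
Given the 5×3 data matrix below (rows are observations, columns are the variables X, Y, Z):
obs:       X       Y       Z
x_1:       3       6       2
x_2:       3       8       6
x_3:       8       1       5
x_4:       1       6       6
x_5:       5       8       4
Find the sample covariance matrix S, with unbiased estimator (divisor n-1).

Step 1 — column means:
  mean(X) = (3 + 3 + 8 + 1 + 5) / 5 = 20/5 = 4
  mean(Y) = (6 + 8 + 1 + 6 + 8) / 5 = 29/5 = 5.8
  mean(Z) = (2 + 6 + 5 + 6 + 4) / 5 = 23/5 = 4.6

Step 2 — sample covariance S[i,j] = (1/(n-1)) · Σ_k (x_{k,i} - mean_i) · (x_{k,j} - mean_j), with n-1 = 4.
  S[X,X] = ((-1)·(-1) + (-1)·(-1) + (4)·(4) + (-3)·(-3) + (1)·(1)) / 4 = 28/4 = 7
  S[X,Y] = ((-1)·(0.2) + (-1)·(2.2) + (4)·(-4.8) + (-3)·(0.2) + (1)·(2.2)) / 4 = -20/4 = -5
  S[X,Z] = ((-1)·(-2.6) + (-1)·(1.4) + (4)·(0.4) + (-3)·(1.4) + (1)·(-0.6)) / 4 = -2/4 = -0.5
  S[Y,Y] = ((0.2)·(0.2) + (2.2)·(2.2) + (-4.8)·(-4.8) + (0.2)·(0.2) + (2.2)·(2.2)) / 4 = 32.8/4 = 8.2
  S[Y,Z] = ((0.2)·(-2.6) + (2.2)·(1.4) + (-4.8)·(0.4) + (0.2)·(1.4) + (2.2)·(-0.6)) / 4 = -0.4/4 = -0.1
  S[Z,Z] = ((-2.6)·(-2.6) + (1.4)·(1.4) + (0.4)·(0.4) + (1.4)·(1.4) + (-0.6)·(-0.6)) / 4 = 11.2/4 = 2.8

S is symmetric (S[j,i] = S[i,j]). Assembling:

S = [[7, -5, -0.5],
 [-5, 8.2, -0.1],
 [-0.5, -0.1, 2.8]]


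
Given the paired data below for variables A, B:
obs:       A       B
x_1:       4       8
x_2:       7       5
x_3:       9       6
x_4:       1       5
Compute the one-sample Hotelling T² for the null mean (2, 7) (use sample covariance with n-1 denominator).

Step 1 — sample mean vector:
  mean(A) = (4 + 7 + 9 + 1) / 4 = 21/4 = 5.25
  mean(B) = (8 + 5 + 6 + 5) / 4 = 24/4 = 6
  x̄ = (5.25, 6),  deviation x̄ - mu_0 = (5.25, 6) - (2, 7) = (3.25, -1).

Step 2 — sample covariance matrix, S[i,j] = (1/(n-1)) · Σ_k (x_{k,i} - mean_i) · (x_{k,j} - mean_j), divisor n-1 = 3:
  S[A,A] = ((-1.25)·(-1.25) + (1.75)·(1.75) + (3.75)·(3.75) + (-4.25)·(-4.25)) / 3 = 36.75/3 = 12.25
  S[A,B] = ((-1.25)·(2) + (1.75)·(-1) + (3.75)·(0) + (-4.25)·(-1)) / 3 = 0/3 = 0
  S[B,B] = ((2)·(2) + (-1)·(-1) + (0)·(0) + (-1)·(-1)) / 3 = 6/3 = 2
  S = [[12.25, 0],
 [0, 2]].

Step 3 — invert S. det(S) = 12.25·2 - (0)² = 24.5.
  S^{-1} = (1/det) · [[d, -b], [-b, a]] = [[0.0816, 0],
 [0, 0.5]].

Step 4 — quadratic form (x̄ - mu_0)^T · S^{-1} · (x̄ - mu_0):
  S^{-1} · (x̄ - mu_0) = (0.2653, -0.5),
  (x̄ - mu_0)^T · [...] = (3.25)·(0.2653) + (-1)·(-0.5) = 1.3622.

Step 5 — scale by n: T² = 4 · 1.3622 = 5.449.

T² ≈ 5.449


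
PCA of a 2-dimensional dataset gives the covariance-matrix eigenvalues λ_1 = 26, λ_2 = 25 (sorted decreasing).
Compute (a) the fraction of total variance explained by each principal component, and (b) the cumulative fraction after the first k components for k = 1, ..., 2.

Step 1 — total variance = trace(Sigma) = Σ λ_i = 26 + 25 = 51.

Step 2 — fraction explained by component i = λ_i / Σ λ:
  PC1: 26/51 = 0.5098
  PC2: 25/51 = 0.4902

Step 3 — cumulative fraction after k components = (λ_1 + ... + λ_k) / Σ λ:
  k = 1: 26/51 = 0.5098
  k = 2: (26 + 25)/51 = 51/51 = 1

Summary (fraction, with percent):

explained: PC1 0.5098 (50.98%), PC2 0.4902 (49.02%);  cumulative: 0.5098, 1


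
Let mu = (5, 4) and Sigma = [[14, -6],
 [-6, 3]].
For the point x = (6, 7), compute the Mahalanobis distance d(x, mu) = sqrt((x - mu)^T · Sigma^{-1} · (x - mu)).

Step 1 — centre the observation: (x - mu) = (1, 3).

Step 2 — invert Sigma. det(Sigma) = 14·3 - (-6)² = 6.
  Sigma^{-1} = (1/det) · [[d, -b], [-b, a]] = [[0.5, 1],
 [1, 2.3333]].

Step 3 — form the quadratic (x - mu)^T · Sigma^{-1} · (x - mu):
  Sigma^{-1} · (x - mu) = (3.5, 8).
  (x - mu)^T · [Sigma^{-1} · (x - mu)] = (1)·(3.5) + (3)·(8) = 27.5.

Step 4 — take square root: d = √(27.5) ≈ 5.244.

d(x, mu) = √(27.5) ≈ 5.244


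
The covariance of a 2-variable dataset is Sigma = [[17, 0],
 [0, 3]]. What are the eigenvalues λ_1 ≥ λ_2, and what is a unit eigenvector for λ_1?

Step 1 — characteristic polynomial of 2×2 Sigma:
  det(Sigma - λI) = λ² - trace · λ + det = 0.
  trace = 17 + 3 = 20, det = 17·3 - (0)² = 51.
Step 2 — discriminant:
  Δ = trace² - 4·det = 400 - 204 = 196.
Step 3 — eigenvalues:
  λ = (trace ± √Δ)/2 = (20 ± 14)/2,
  λ_1 = 17,  λ_2 = 3.

Step 4 — unit eigenvector for λ_1: Sigma is diagonal, so its eigenvectors are the coordinate axes. λ_1 = 17 is the diagonal entry on the first coordinate axis, hence
  v_1 = (1, 0) (||v_1|| = 1).

λ_1 = 17,  λ_2 = 3;  v_1 ≈ (1, 0)


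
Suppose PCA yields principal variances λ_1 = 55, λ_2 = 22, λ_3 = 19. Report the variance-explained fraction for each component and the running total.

Step 1 — total variance = trace(Sigma) = Σ λ_i = 55 + 22 + 19 = 96.

Step 2 — fraction explained by component i = λ_i / Σ λ:
  PC1: 55/96 = 0.5729
  PC2: 22/96 = 0.2292
  PC3: 19/96 = 0.1979

Step 3 — cumulative fraction after k components = (λ_1 + ... + λ_k) / Σ λ:
  k = 1: 55/96 = 0.5729
  k = 2: (55 + 22)/96 = 77/96 = 0.8021
  k = 3: (55 + 22 + 19)/96 = 96/96 = 1

Summary (fraction, with percent):

explained: PC1 0.5729 (57.29%), PC2 0.2292 (22.92%), PC3 0.1979 (19.79%);  cumulative: 0.5729, 0.8021, 1


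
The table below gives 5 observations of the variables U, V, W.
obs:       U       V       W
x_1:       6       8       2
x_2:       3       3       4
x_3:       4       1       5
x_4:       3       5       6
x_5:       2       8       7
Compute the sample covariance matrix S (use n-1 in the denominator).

Step 1 — column means:
  mean(U) = (6 + 3 + 4 + 3 + 2) / 5 = 18/5 = 3.6
  mean(V) = (8 + 3 + 1 + 5 + 8) / 5 = 25/5 = 5
  mean(W) = (2 + 4 + 5 + 6 + 7) / 5 = 24/5 = 4.8

Step 2 — sample covariance S[i,j] = (1/(n-1)) · Σ_k (x_{k,i} - mean_i) · (x_{k,j} - mean_j), with n-1 = 4.
  S[U,U] = ((2.4)·(2.4) + (-0.6)·(-0.6) + (0.4)·(0.4) + (-0.6)·(-0.6) + (-1.6)·(-1.6)) / 4 = 9.2/4 = 2.3
  S[U,V] = ((2.4)·(3) + (-0.6)·(-2) + (0.4)·(-4) + (-0.6)·(0) + (-1.6)·(3)) / 4 = 2/4 = 0.5
  S[U,W] = ((2.4)·(-2.8) + (-0.6)·(-0.8) + (0.4)·(0.2) + (-0.6)·(1.2) + (-1.6)·(2.2)) / 4 = -10.4/4 = -2.6
  S[V,V] = ((3)·(3) + (-2)·(-2) + (-4)·(-4) + (0)·(0) + (3)·(3)) / 4 = 38/4 = 9.5
  S[V,W] = ((3)·(-2.8) + (-2)·(-0.8) + (-4)·(0.2) + (0)·(1.2) + (3)·(2.2)) / 4 = -1/4 = -0.25
  S[W,W] = ((-2.8)·(-2.8) + (-0.8)·(-0.8) + (0.2)·(0.2) + (1.2)·(1.2) + (2.2)·(2.2)) / 4 = 14.8/4 = 3.7

S is symmetric (S[j,i] = S[i,j]). Assembling:

S = [[2.3, 0.5, -2.6],
 [0.5, 9.5, -0.25],
 [-2.6, -0.25, 3.7]]


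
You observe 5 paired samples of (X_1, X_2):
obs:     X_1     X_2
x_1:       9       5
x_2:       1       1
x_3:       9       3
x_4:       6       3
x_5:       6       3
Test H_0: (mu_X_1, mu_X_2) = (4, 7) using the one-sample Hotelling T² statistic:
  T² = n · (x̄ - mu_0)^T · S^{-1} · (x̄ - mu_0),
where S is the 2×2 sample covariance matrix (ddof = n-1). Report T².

Step 1 — sample mean vector:
  mean(X_1) = (9 + 1 + 9 + 6 + 6) / 5 = 31/5 = 6.2
  mean(X_2) = (5 + 1 + 3 + 3 + 3) / 5 = 15/5 = 3
  x̄ = (6.2, 3),  deviation x̄ - mu_0 = (6.2, 3) - (4, 7) = (2.2, -4).

Step 2 — sample covariance matrix, S[i,j] = (1/(n-1)) · Σ_k (x_{k,i} - mean_i) · (x_{k,j} - mean_j), divisor n-1 = 4:
  S[X_1,X_1] = ((2.8)·(2.8) + (-5.2)·(-5.2) + (2.8)·(2.8) + (-0.2)·(-0.2) + (-0.2)·(-0.2)) / 4 = 42.8/4 = 10.7
  S[X_1,X_2] = ((2.8)·(2) + (-5.2)·(-2) + (2.8)·(0) + (-0.2)·(0) + (-0.2)·(0)) / 4 = 16/4 = 4
  S[X_2,X_2] = ((2)·(2) + (-2)·(-2) + (0)·(0) + (0)·(0) + (0)·(0)) / 4 = 8/4 = 2
  S = [[10.7, 4],
 [4, 2]].

Step 3 — invert S. det(S) = 10.7·2 - (4)² = 5.4.
  S^{-1} = (1/det) · [[d, -b], [-b, a]] = [[0.3704, -0.7407],
 [-0.7407, 1.9815]].

Step 4 — quadratic form (x̄ - mu_0)^T · S^{-1} · (x̄ - mu_0):
  S^{-1} · (x̄ - mu_0) = (3.7778, -9.5556),
  (x̄ - mu_0)^T · [...] = (2.2)·(3.7778) + (-4)·(-9.5556) = 46.5333.

Step 5 — scale by n: T² = 5 · 46.5333 = 232.6667.

T² ≈ 232.6667


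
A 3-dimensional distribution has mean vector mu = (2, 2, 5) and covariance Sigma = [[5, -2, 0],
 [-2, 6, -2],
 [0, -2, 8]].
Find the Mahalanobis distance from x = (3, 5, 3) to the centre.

Step 1 — centre the observation: (x - mu) = (1, 3, -2).

Step 2 — invert Sigma (cofactor / det for 3×3, or solve directly):
  Sigma^{-1} = [[0.234, 0.0851, 0.0213],
 [0.0851, 0.2128, 0.0532],
 [0.0213, 0.0532, 0.1383]].

Step 3 — form the quadratic (x - mu)^T · Sigma^{-1} · (x - mu):
  Sigma^{-1} · (x - mu) = (0.4468, 0.617, -0.0957).
  (x - mu)^T · [Sigma^{-1} · (x - mu)] = (1)·(0.4468) + (3)·(0.617) + (-2)·(-0.0957) = 2.4894.

Step 4 — take square root: d = √(2.4894) ≈ 1.5778.

d(x, mu) = √(2.4894) ≈ 1.5778


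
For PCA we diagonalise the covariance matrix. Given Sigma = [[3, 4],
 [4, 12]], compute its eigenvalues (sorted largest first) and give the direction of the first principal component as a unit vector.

Step 1 — characteristic polynomial of 2×2 Sigma:
  det(Sigma - λI) = λ² - trace · λ + det = 0.
  trace = 3 + 12 = 15, det = 3·12 - (4)² = 20.
Step 2 — discriminant:
  Δ = trace² - 4·det = 225 - 80 = 145.
Step 3 — eigenvalues:
  λ = (trace ± √Δ)/2 = (15 ± 12.0416)/2,
  λ_1 = 13.5208,  λ_2 = 1.4792.

Step 4 — unit eigenvector for λ_1: solve (Sigma - λ_1 I)v = 0. First row:
  (3 - 13.5208)·v_x + (4)·v_y = 0, i.e. (-10.5208)·v_x + (4)·v_y = 0,
  so v ∝ (b, λ_1 - a) = (4, 10.5208) = u.
  ||u|| = √((4)² + (10.5208)²) = √(126.6872) ≈ 11.2555,
  v_1 = u/||u|| ≈ (0.3554, 0.9347) (||v_1|| = 1).

λ_1 = 13.5208,  λ_2 = 1.4792;  v_1 ≈ (0.3554, 0.9347)


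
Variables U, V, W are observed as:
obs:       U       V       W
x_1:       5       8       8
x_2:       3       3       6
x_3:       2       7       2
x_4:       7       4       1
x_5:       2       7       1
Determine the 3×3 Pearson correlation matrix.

Step 1 — column means:
  mean(U) = (5 + 3 + 2 + 7 + 2) / 5 = 19/5 = 3.8
  mean(V) = (8 + 3 + 7 + 4 + 7) / 5 = 29/5 = 5.8
  mean(W) = (8 + 6 + 2 + 1 + 1) / 5 = 18/5 = 3.6

Step 2 — sample variances and covariances s[i,j] = (1/(n-1)) · Σ_k (x_{k,i} - mean_i) · (x_{k,j} - mean_j), with n-1 = 4:
  s[U,U] = ((1.2)·(1.2) + (-0.8)·(-0.8) + (-1.8)·(-1.8) + (3.2)·(3.2) + (-1.8)·(-1.8)) / 4 = 18.8/4 = 4.7
  s[U,V] = ((1.2)·(2.2) + (-0.8)·(-2.8) + (-1.8)·(1.2) + (3.2)·(-1.8) + (-1.8)·(1.2)) / 4 = -5.2/4 = -1.3
  s[U,W] = ((1.2)·(4.4) + (-0.8)·(2.4) + (-1.8)·(-1.6) + (3.2)·(-2.6) + (-1.8)·(-2.6)) / 4 = 2.6/4 = 0.65
  s[V,V] = ((2.2)·(2.2) + (-2.8)·(-2.8) + (1.2)·(1.2) + (-1.8)·(-1.8) + (1.2)·(1.2)) / 4 = 18.8/4 = 4.7
  s[V,W] = ((2.2)·(4.4) + (-2.8)·(2.4) + (1.2)·(-1.6) + (-1.8)·(-2.6) + (1.2)·(-2.6)) / 4 = 2.6/4 = 0.65
  s[W,W] = ((4.4)·(4.4) + (2.4)·(2.4) + (-1.6)·(-1.6) + (-2.6)·(-2.6) + (-2.6)·(-2.6)) / 4 = 41.2/4 = 10.3
  Sample standard deviations s_i = √(s[i,i]):
  s(U) = √(4.7) = 2.1679
  s(V) = √(4.7) = 2.1679
  s(W) = √(10.3) = 3.2094

Step 3 — r_{ij} = s_{ij} / (s_i · s_j):
  r[U,U] = 1 (diagonal).
  r[U,V] = -1.3 / (2.1679 · 2.1679) = -1.3 / 4.7 = -0.2766
  r[U,W] = 0.65 / (2.1679 · 3.2094) = 0.65 / 6.9577 = 0.0934
  r[V,V] = 1 (diagonal).
  r[V,W] = 0.65 / (2.1679 · 3.2094) = 0.65 / 6.9577 = 0.0934
  r[W,W] = 1 (diagonal).

R is symmetric with unit diagonal. Assembling:

R = [[1, -0.2766, 0.0934],
 [-0.2766, 1, 0.0934],
 [0.0934, 0.0934, 1]]


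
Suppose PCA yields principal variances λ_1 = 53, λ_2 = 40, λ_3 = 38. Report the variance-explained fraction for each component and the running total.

Step 1 — total variance = trace(Sigma) = Σ λ_i = 53 + 40 + 38 = 131.

Step 2 — fraction explained by component i = λ_i / Σ λ:
  PC1: 53/131 = 0.4046
  PC2: 40/131 = 0.3053
  PC3: 38/131 = 0.2901

Step 3 — cumulative fraction after k components = (λ_1 + ... + λ_k) / Σ λ:
  k = 1: 53/131 = 0.4046
  k = 2: (53 + 40)/131 = 93/131 = 0.7099
  k = 3: (53 + 40 + 38)/131 = 131/131 = 1

Summary (fraction, with percent):

explained: PC1 0.4046 (40.46%), PC2 0.3053 (30.53%), PC3 0.2901 (29.01%);  cumulative: 0.4046, 0.7099, 1


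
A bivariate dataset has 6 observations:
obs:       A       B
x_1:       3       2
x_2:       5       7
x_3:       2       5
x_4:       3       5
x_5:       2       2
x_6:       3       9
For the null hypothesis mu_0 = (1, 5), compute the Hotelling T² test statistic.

Step 1 — sample mean vector:
  mean(A) = (3 + 5 + 2 + 3 + 2 + 3) / 6 = 18/6 = 3
  mean(B) = (2 + 7 + 5 + 5 + 2 + 9) / 6 = 30/6 = 5
  x̄ = (3, 5),  deviation x̄ - mu_0 = (3, 5) - (1, 5) = (2, 0).

Step 2 — sample covariance matrix, S[i,j] = (1/(n-1)) · Σ_k (x_{k,i} - mean_i) · (x_{k,j} - mean_j), divisor n-1 = 5:
  S[A,A] = ((0)·(0) + (2)·(2) + (-1)·(-1) + (0)·(0) + (-1)·(-1) + (0)·(0)) / 5 = 6/5 = 1.2
  S[A,B] = ((0)·(-3) + (2)·(2) + (-1)·(0) + (0)·(0) + (-1)·(-3) + (0)·(4)) / 5 = 7/5 = 1.4
  S[B,B] = ((-3)·(-3) + (2)·(2) + (0)·(0) + (0)·(0) + (-3)·(-3) + (4)·(4)) / 5 = 38/5 = 7.6
  S = [[1.2, 1.4],
 [1.4, 7.6]].

Step 3 — invert S. det(S) = 1.2·7.6 - (1.4)² = 7.16.
  S^{-1} = (1/det) · [[d, -b], [-b, a]] = [[1.0615, -0.1955],
 [-0.1955, 0.1676]].

Step 4 — quadratic form (x̄ - mu_0)^T · S^{-1} · (x̄ - mu_0):
  S^{-1} · (x̄ - mu_0) = (2.1229, -0.3911),
  (x̄ - mu_0)^T · [...] = (2)·(2.1229) + (0)·(-0.3911) = 4.2458.

Step 5 — scale by n: T² = 6 · 4.2458 = 25.4749.

T² ≈ 25.4749


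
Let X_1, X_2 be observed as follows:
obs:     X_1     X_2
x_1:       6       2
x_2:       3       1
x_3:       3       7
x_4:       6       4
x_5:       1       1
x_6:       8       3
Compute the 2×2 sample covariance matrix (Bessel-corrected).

Step 1 — column means:
  mean(X_1) = (6 + 3 + 3 + 6 + 1 + 8) / 6 = 27/6 = 4.5
  mean(X_2) = (2 + 1 + 7 + 4 + 1 + 3) / 6 = 18/6 = 3

Step 2 — sample covariance S[i,j] = (1/(n-1)) · Σ_k (x_{k,i} - mean_i) · (x_{k,j} - mean_j), with n-1 = 5.
  S[X_1,X_1] = ((1.5)·(1.5) + (-1.5)·(-1.5) + (-1.5)·(-1.5) + (1.5)·(1.5) + (-3.5)·(-3.5) + (3.5)·(3.5)) / 5 = 33.5/5 = 6.7
  S[X_1,X_2] = ((1.5)·(-1) + (-1.5)·(-2) + (-1.5)·(4) + (1.5)·(1) + (-3.5)·(-2) + (3.5)·(0)) / 5 = 4/5 = 0.8
  S[X_2,X_2] = ((-1)·(-1) + (-2)·(-2) + (4)·(4) + (1)·(1) + (-2)·(-2) + (0)·(0)) / 5 = 26/5 = 5.2

S is symmetric (S[j,i] = S[i,j]). Assembling:

S = [[6.7, 0.8],
 [0.8, 5.2]]


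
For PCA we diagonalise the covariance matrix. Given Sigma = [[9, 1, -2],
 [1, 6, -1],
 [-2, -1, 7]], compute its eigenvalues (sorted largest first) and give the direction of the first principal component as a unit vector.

Step 1 — characteristic polynomial p(λ) = det(λI - Sigma) = λ³ - tr·λ² + c_1·λ - det, where tr = trace, c_1 = sum of the principal 2×2 minors, det = det(Sigma):
  tr = 9 + 6 + 7 = 22,
  c_1 = (9·6 - (1)²) + (9·7 - (-2)²) + (6·7 - (-1)²) = 53 + 59 + 41 = 153,
  det = 9·(6·7 - (-1)²) - (1)·((1)·7 - (-1)·(-2)) + (-2)·((1)·(-1) - 6·(-2)) = 9·(41) - (1)·(5) + (-2)·(11) = 342.
  So p(λ) = λ³ - 22λ² + 153λ - 342.
Step 2 — look for an integer root (rational root theorem: any rational root is an integer divisor of 342). Testing λ = 6:
  p(6) = 216 - 792 + 918 - 342 = 0  ✓
  Dividing out (λ - 6): p(λ) = (λ - 6)(λ² - 16λ + 57).
Step 3 — remaining eigenvalues from the quadratic λ² - 16λ + 57 = 0:
  Δ = 16² - 4·57 = 256 - 228 = 28,  λ = (16 ± √28)/2 = (16 ± 5.2915)/2 ≈ 10.6458 or 5.3542.
  Sorted: λ_1 = 10.6458,  λ_2 = 6,  λ_3 = 5.3542  (check: sum = 22 = tr ✓).

Step 4 — unit eigenvector for λ_1 ≈ 10.6458: v spans the null space of (Sigma - λ_1 I), whose rows are
  r_1 = (-1.6458, 1, -2),  r_2 = (1, -4.6458, -1),  r_3 = (-2, -1, -3.6458).
  v is orthogonal to every row, so take v ∝ r_1 × r_2 = ((1)·(-1) - (-2)·(-4.6458), (-2)·(1) - (-1.6458)·(-1), (-1.6458)·(-4.6458) - (1)·(1)) ≈ (-10.2915, -3.6458, 6.6458).
  Rescale (multiply by -1 so the first nonzero entry is positive): u = (10.2915, 3.6458, -6.6458).
  ||u|| = √((10.2915)² + (3.6458)² + (-6.6458)²) = √(163.3725) ≈ 12.7817,  v_1 = u/||u|| ≈ (0.8052, 0.2852, -0.5199) (||v_1|| = 1).

λ_1 = 10.6458,  λ_2 = 6,  λ_3 = 5.3542;  v_1 ≈ (0.8052, 0.2852, -0.5199)


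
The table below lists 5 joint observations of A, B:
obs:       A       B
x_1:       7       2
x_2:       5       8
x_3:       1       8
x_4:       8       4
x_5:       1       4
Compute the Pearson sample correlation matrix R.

Step 1 — column means:
  mean(A) = (7 + 5 + 1 + 8 + 1) / 5 = 22/5 = 4.4
  mean(B) = (2 + 8 + 8 + 4 + 4) / 5 = 26/5 = 5.2

Step 2 — sample variances and covariances s[i,j] = (1/(n-1)) · Σ_k (x_{k,i} - mean_i) · (x_{k,j} - mean_j), with n-1 = 4:
  s[A,A] = ((2.6)·(2.6) + (0.6)·(0.6) + (-3.4)·(-3.4) + (3.6)·(3.6) + (-3.4)·(-3.4)) / 4 = 43.2/4 = 10.8
  s[A,B] = ((2.6)·(-3.2) + (0.6)·(2.8) + (-3.4)·(2.8) + (3.6)·(-1.2) + (-3.4)·(-1.2)) / 4 = -16.4/4 = -4.1
  s[B,B] = ((-3.2)·(-3.2) + (2.8)·(2.8) + (2.8)·(2.8) + (-1.2)·(-1.2) + (-1.2)·(-1.2)) / 4 = 28.8/4 = 7.2
  Sample standard deviations s_i = √(s[i,i]):
  s(A) = √(10.8) = 3.2863
  s(B) = √(7.2) = 2.6833

Step 3 — r_{ij} = s_{ij} / (s_i · s_j):
  r[A,A] = 1 (diagonal).
  r[A,B] = -4.1 / (3.2863 · 2.6833) = -4.1 / 8.8182 = -0.4649
  r[B,B] = 1 (diagonal).

R is symmetric with unit diagonal. Assembling:

R = [[1, -0.4649],
 [-0.4649, 1]]


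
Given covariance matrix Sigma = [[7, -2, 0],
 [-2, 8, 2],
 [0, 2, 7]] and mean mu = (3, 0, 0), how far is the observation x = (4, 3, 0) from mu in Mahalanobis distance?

Step 1 — centre the observation: (x - mu) = (1, 3, 0).

Step 2 — invert Sigma (cofactor / det for 3×3, or solve directly):
  Sigma^{-1} = [[0.1548, 0.0417, -0.0119],
 [0.0417, 0.1458, -0.0417],
 [-0.0119, -0.0417, 0.1548]].

Step 3 — form the quadratic (x - mu)^T · Sigma^{-1} · (x - mu):
  Sigma^{-1} · (x - mu) = (0.2798, 0.4792, -0.1369).
  (x - mu)^T · [Sigma^{-1} · (x - mu)] = (1)·(0.2798) + (3)·(0.4792) + (0)·(-0.1369) = 1.7173.

Step 4 — take square root: d = √(1.7173) ≈ 1.3104.

d(x, mu) = √(1.7173) ≈ 1.3104


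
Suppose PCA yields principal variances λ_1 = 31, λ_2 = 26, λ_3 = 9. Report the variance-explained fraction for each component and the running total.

Step 1 — total variance = trace(Sigma) = Σ λ_i = 31 + 26 + 9 = 66.

Step 2 — fraction explained by component i = λ_i / Σ λ:
  PC1: 31/66 = 0.4697
  PC2: 26/66 = 0.3939
  PC3: 9/66 = 0.1364

Step 3 — cumulative fraction after k components = (λ_1 + ... + λ_k) / Σ λ:
  k = 1: 31/66 = 0.4697
  k = 2: (31 + 26)/66 = 57/66 = 0.8636
  k = 3: (31 + 26 + 9)/66 = 66/66 = 1

Summary (fraction, with percent):

explained: PC1 0.4697 (46.97%), PC2 0.3939 (39.39%), PC3 0.1364 (13.64%);  cumulative: 0.4697, 0.8636, 1


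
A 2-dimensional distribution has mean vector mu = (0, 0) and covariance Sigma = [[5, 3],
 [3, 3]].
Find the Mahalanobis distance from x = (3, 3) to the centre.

Step 1 — centre the observation: (x - mu) = (3, 3).

Step 2 — invert Sigma. det(Sigma) = 5·3 - (3)² = 6.
  Sigma^{-1} = (1/det) · [[d, -b], [-b, a]] = [[0.5, -0.5],
 [-0.5, 0.8333]].

Step 3 — form the quadratic (x - mu)^T · Sigma^{-1} · (x - mu):
  Sigma^{-1} · (x - mu) = (0, 1).
  (x - mu)^T · [Sigma^{-1} · (x - mu)] = (3)·(0) + (3)·(1) = 3.

Step 4 — take square root: d = √(3) ≈ 1.7321.

d(x, mu) = √(3) ≈ 1.7321


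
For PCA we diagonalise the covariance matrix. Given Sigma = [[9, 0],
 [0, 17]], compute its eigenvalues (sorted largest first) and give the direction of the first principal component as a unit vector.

Step 1 — characteristic polynomial of 2×2 Sigma:
  det(Sigma - λI) = λ² - trace · λ + det = 0.
  trace = 9 + 17 = 26, det = 9·17 - (0)² = 153.
Step 2 — discriminant:
  Δ = trace² - 4·det = 676 - 612 = 64.
Step 3 — eigenvalues:
  λ = (trace ± √Δ)/2 = (26 ± 8)/2,
  λ_1 = 17,  λ_2 = 9.

Step 4 — unit eigenvector for λ_1: Sigma is diagonal, so its eigenvectors are the coordinate axes. λ_1 = 17 is the diagonal entry on the second coordinate axis, hence
  v_1 = (0, 1) (||v_1|| = 1).

λ_1 = 17,  λ_2 = 9;  v_1 ≈ (0, 1)


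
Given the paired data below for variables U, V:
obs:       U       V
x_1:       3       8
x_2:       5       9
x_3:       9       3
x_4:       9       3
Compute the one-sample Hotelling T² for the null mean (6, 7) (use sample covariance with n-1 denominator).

Step 1 — sample mean vector:
  mean(U) = (3 + 5 + 9 + 9) / 4 = 26/4 = 6.5
  mean(V) = (8 + 9 + 3 + 3) / 4 = 23/4 = 5.75
  x̄ = (6.5, 5.75),  deviation x̄ - mu_0 = (6.5, 5.75) - (6, 7) = (0.5, -1.25).

Step 2 — sample covariance matrix, S[i,j] = (1/(n-1)) · Σ_k (x_{k,i} - mean_i) · (x_{k,j} - mean_j), divisor n-1 = 3:
  S[U,U] = ((-3.5)·(-3.5) + (-1.5)·(-1.5) + (2.5)·(2.5) + (2.5)·(2.5)) / 3 = 27/3 = 9
  S[U,V] = ((-3.5)·(2.25) + (-1.5)·(3.25) + (2.5)·(-2.75) + (2.5)·(-2.75)) / 3 = -26.5/3 = -8.8333
  S[V,V] = ((2.25)·(2.25) + (3.25)·(3.25) + (-2.75)·(-2.75) + (-2.75)·(-2.75)) / 3 = 30.75/3 = 10.25
  S = [[9, -8.8333],
 [-8.8333, 10.25]].

Step 3 — invert S. det(S) = 9·10.25 - (-8.8333)² = 14.2222.
  S^{-1} = (1/det) · [[d, -b], [-b, a]] = [[0.7207, 0.6211],
 [0.6211, 0.6328]].

Step 4 — quadratic form (x̄ - mu_0)^T · S^{-1} · (x̄ - mu_0):
  S^{-1} · (x̄ - mu_0) = (-0.416, -0.4805),
  (x̄ - mu_0)^T · [...] = (0.5)·(-0.416) + (-1.25)·(-0.4805) = 0.3926.

Step 5 — scale by n: T² = 4 · 0.3926 = 1.5703.

T² ≈ 1.5703


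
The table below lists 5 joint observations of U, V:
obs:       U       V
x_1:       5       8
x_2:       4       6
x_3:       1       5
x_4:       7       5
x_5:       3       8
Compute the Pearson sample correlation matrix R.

Step 1 — column means:
  mean(U) = (5 + 4 + 1 + 7 + 3) / 5 = 20/5 = 4
  mean(V) = (8 + 6 + 5 + 5 + 8) / 5 = 32/5 = 6.4

Step 2 — sample variances and covariances s[i,j] = (1/(n-1)) · Σ_k (x_{k,i} - mean_i) · (x_{k,j} - mean_j), with n-1 = 4:
  s[U,U] = ((1)·(1) + (0)·(0) + (-3)·(-3) + (3)·(3) + (-1)·(-1)) / 4 = 20/4 = 5
  s[U,V] = ((1)·(1.6) + (0)·(-0.4) + (-3)·(-1.4) + (3)·(-1.4) + (-1)·(1.6)) / 4 = 0/4 = 0
  s[V,V] = ((1.6)·(1.6) + (-0.4)·(-0.4) + (-1.4)·(-1.4) + (-1.4)·(-1.4) + (1.6)·(1.6)) / 4 = 9.2/4 = 2.3
  Sample standard deviations s_i = √(s[i,i]):
  s(U) = √(5) = 2.2361
  s(V) = √(2.3) = 1.5166

Step 3 — r_{ij} = s_{ij} / (s_i · s_j):
  r[U,U] = 1 (diagonal).
  r[U,V] = 0 / (2.2361 · 1.5166) = 0 / 3.3912 = 0
  r[V,V] = 1 (diagonal).

R is symmetric with unit diagonal. Assembling:

R = [[1, 0],
 [0, 1]]


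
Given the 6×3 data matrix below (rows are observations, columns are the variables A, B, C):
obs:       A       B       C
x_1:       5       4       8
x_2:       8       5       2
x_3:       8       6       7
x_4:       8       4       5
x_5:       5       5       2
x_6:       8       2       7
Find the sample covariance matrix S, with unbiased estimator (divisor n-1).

Step 1 — column means:
  mean(A) = (5 + 8 + 8 + 8 + 5 + 8) / 6 = 42/6 = 7
  mean(B) = (4 + 5 + 6 + 4 + 5 + 2) / 6 = 26/6 = 4.3333
  mean(C) = (8 + 2 + 7 + 5 + 2 + 7) / 6 = 31/6 = 5.1667

Step 2 — sample covariance S[i,j] = (1/(n-1)) · Σ_k (x_{k,i} - mean_i) · (x_{k,j} - mean_j), with n-1 = 5.
  S[A,A] = ((-2)·(-2) + (1)·(1) + (1)·(1) + (1)·(1) + (-2)·(-2) + (1)·(1)) / 5 = 12/5 = 2.4
  S[A,B] = ((-2)·(-0.3333) + (1)·(0.6667) + (1)·(1.6667) + (1)·(-0.3333) + (-2)·(0.6667) + (1)·(-2.3333)) / 5 = -1/5 = -0.2
  S[A,C] = ((-2)·(2.8333) + (1)·(-3.1667) + (1)·(1.8333) + (1)·(-0.1667) + (-2)·(-3.1667) + (1)·(1.8333)) / 5 = 1/5 = 0.2
  S[B,B] = ((-0.3333)·(-0.3333) + (0.6667)·(0.6667) + (1.6667)·(1.6667) + (-0.3333)·(-0.3333) + (0.6667)·(0.6667) + (-2.3333)·(-2.3333)) / 5 = 9.3333/5 = 1.8667
  S[B,C] = ((-0.3333)·(2.8333) + (0.6667)·(-3.1667) + (1.6667)·(1.8333) + (-0.3333)·(-0.1667) + (0.6667)·(-3.1667) + (-2.3333)·(1.8333)) / 5 = -6.3333/5 = -1.2667
  S[C,C] = ((2.8333)·(2.8333) + (-3.1667)·(-3.1667) + (1.8333)·(1.8333) + (-0.1667)·(-0.1667) + (-3.1667)·(-3.1667) + (1.8333)·(1.8333)) / 5 = 34.8333/5 = 6.9667

S is symmetric (S[j,i] = S[i,j]). Assembling:

S = [[2.4, -0.2, 0.2],
 [-0.2, 1.8667, -1.2667],
 [0.2, -1.2667, 6.9667]]


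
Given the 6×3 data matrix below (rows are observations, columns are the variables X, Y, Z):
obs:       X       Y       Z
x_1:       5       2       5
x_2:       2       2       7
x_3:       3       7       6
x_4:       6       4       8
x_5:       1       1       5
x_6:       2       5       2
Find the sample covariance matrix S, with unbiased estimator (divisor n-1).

Step 1 — column means:
  mean(X) = (5 + 2 + 3 + 6 + 1 + 2) / 6 = 19/6 = 3.1667
  mean(Y) = (2 + 2 + 7 + 4 + 1 + 5) / 6 = 21/6 = 3.5
  mean(Z) = (5 + 7 + 6 + 8 + 5 + 2) / 6 = 33/6 = 5.5

Step 2 — sample covariance S[i,j] = (1/(n-1)) · Σ_k (x_{k,i} - mean_i) · (x_{k,j} - mean_j), with n-1 = 5.
  S[X,X] = ((1.8333)·(1.8333) + (-1.1667)·(-1.1667) + (-0.1667)·(-0.1667) + (2.8333)·(2.8333) + (-2.1667)·(-2.1667) + (-1.1667)·(-1.1667)) / 5 = 18.8333/5 = 3.7667
  S[X,Y] = ((1.8333)·(-1.5) + (-1.1667)·(-1.5) + (-0.1667)·(3.5) + (2.8333)·(0.5) + (-2.1667)·(-2.5) + (-1.1667)·(1.5)) / 5 = 3.5/5 = 0.7
  S[X,Z] = ((1.8333)·(-0.5) + (-1.1667)·(1.5) + (-0.1667)·(0.5) + (2.8333)·(2.5) + (-2.1667)·(-0.5) + (-1.1667)·(-3.5)) / 5 = 9.5/5 = 1.9
  S[Y,Y] = ((-1.5)·(-1.5) + (-1.5)·(-1.5) + (3.5)·(3.5) + (0.5)·(0.5) + (-2.5)·(-2.5) + (1.5)·(1.5)) / 5 = 25.5/5 = 5.1
  S[Y,Z] = ((-1.5)·(-0.5) + (-1.5)·(1.5) + (3.5)·(0.5) + (0.5)·(2.5) + (-2.5)·(-0.5) + (1.5)·(-3.5)) / 5 = -2.5/5 = -0.5
  S[Z,Z] = ((-0.5)·(-0.5) + (1.5)·(1.5) + (0.5)·(0.5) + (2.5)·(2.5) + (-0.5)·(-0.5) + (-3.5)·(-3.5)) / 5 = 21.5/5 = 4.3

S is symmetric (S[j,i] = S[i,j]). Assembling:

S = [[3.7667, 0.7, 1.9],
 [0.7, 5.1, -0.5],
 [1.9, -0.5, 4.3]]


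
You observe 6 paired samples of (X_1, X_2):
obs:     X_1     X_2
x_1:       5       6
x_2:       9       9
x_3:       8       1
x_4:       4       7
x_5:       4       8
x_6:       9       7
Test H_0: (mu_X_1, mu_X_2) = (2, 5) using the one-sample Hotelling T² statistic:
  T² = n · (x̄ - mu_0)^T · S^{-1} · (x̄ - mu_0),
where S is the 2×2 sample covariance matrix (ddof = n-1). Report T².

Step 1 — sample mean vector:
  mean(X_1) = (5 + 9 + 8 + 4 + 4 + 9) / 6 = 39/6 = 6.5
  mean(X_2) = (6 + 9 + 1 + 7 + 8 + 7) / 6 = 38/6 = 6.3333
  x̄ = (6.5, 6.3333),  deviation x̄ - mu_0 = (6.5, 6.3333) - (2, 5) = (4.5, 1.3333).

Step 2 — sample covariance matrix, S[i,j] = (1/(n-1)) · Σ_k (x_{k,i} - mean_i) · (x_{k,j} - mean_j), divisor n-1 = 5:
  S[X_1,X_1] = ((-1.5)·(-1.5) + (2.5)·(2.5) + (1.5)·(1.5) + (-2.5)·(-2.5) + (-2.5)·(-2.5) + (2.5)·(2.5)) / 5 = 29.5/5 = 5.9
  S[X_1,X_2] = ((-1.5)·(-0.3333) + (2.5)·(2.6667) + (1.5)·(-5.3333) + (-2.5)·(0.6667) + (-2.5)·(1.6667) + (2.5)·(0.6667)) / 5 = -5/5 = -1
  S[X_2,X_2] = ((-0.3333)·(-0.3333) + (2.6667)·(2.6667) + (-5.3333)·(-5.3333) + (0.6667)·(0.6667) + (1.6667)·(1.6667) + (0.6667)·(0.6667)) / 5 = 39.3333/5 = 7.8667
  S = [[5.9, -1],
 [-1, 7.8667]].

Step 3 — invert S. det(S) = 5.9·7.8667 - (-1)² = 45.4133.
  S^{-1} = (1/det) · [[d, -b], [-b, a]] = [[0.1732, 0.022],
 [0.022, 0.1299]].

Step 4 — quadratic form (x̄ - mu_0)^T · S^{-1} · (x̄ - mu_0):
  S^{-1} · (x̄ - mu_0) = (0.8089, 0.2723),
  (x̄ - mu_0)^T · [...] = (4.5)·(0.8089) + (1.3333)·(0.2723) = 4.003.

Step 5 — scale by n: T² = 6 · 4.003 = 24.0179.

T² ≈ 24.0179


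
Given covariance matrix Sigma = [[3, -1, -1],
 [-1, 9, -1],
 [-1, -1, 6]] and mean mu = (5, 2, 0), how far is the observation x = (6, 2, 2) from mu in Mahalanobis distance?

Step 1 — centre the observation: (x - mu) = (1, 0, 2).

Step 2 — invert Sigma (cofactor / det for 3×3, or solve directly):
  Sigma^{-1} = [[0.3732, 0.0493, 0.0704],
 [0.0493, 0.1197, 0.0282],
 [0.0704, 0.0282, 0.1831]].

Step 3 — form the quadratic (x - mu)^T · Sigma^{-1} · (x - mu):
  Sigma^{-1} · (x - mu) = (0.5141, 0.1056, 0.4366).
  (x - mu)^T · [Sigma^{-1} · (x - mu)] = (1)·(0.5141) + (0)·(0.1056) + (2)·(0.4366) = 1.3873.

Step 4 — take square root: d = √(1.3873) ≈ 1.1778.

d(x, mu) = √(1.3873) ≈ 1.1778


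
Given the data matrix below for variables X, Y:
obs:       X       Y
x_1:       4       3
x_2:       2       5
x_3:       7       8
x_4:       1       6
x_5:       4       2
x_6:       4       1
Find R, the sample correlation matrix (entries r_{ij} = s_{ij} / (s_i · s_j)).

Step 1 — column means:
  mean(X) = (4 + 2 + 7 + 1 + 4 + 4) / 6 = 22/6 = 3.6667
  mean(Y) = (3 + 5 + 8 + 6 + 2 + 1) / 6 = 25/6 = 4.1667

Step 2 — sample variances and covariances s[i,j] = (1/(n-1)) · Σ_k (x_{k,i} - mean_i) · (x_{k,j} - mean_j), with n-1 = 5:
  s[X,X] = ((0.3333)·(0.3333) + (-1.6667)·(-1.6667) + (3.3333)·(3.3333) + (-2.6667)·(-2.6667) + (0.3333)·(0.3333) + (0.3333)·(0.3333)) / 5 = 21.3333/5 = 4.2667
  s[X,Y] = ((0.3333)·(-1.1667) + (-1.6667)·(0.8333) + (3.3333)·(3.8333) + (-2.6667)·(1.8333) + (0.3333)·(-2.1667) + (0.3333)·(-3.1667)) / 5 = 4.3333/5 = 0.8667
  s[Y,Y] = ((-1.1667)·(-1.1667) + (0.8333)·(0.8333) + (3.8333)·(3.8333) + (1.8333)·(1.8333) + (-2.1667)·(-2.1667) + (-3.1667)·(-3.1667)) / 5 = 34.8333/5 = 6.9667
  Sample standard deviations s_i = √(s[i,i]):
  s(X) = √(4.2667) = 2.0656
  s(Y) = √(6.9667) = 2.6394

Step 3 — r_{ij} = s_{ij} / (s_i · s_j):
  r[X,X] = 1 (diagonal).
  r[X,Y] = 0.8667 / (2.0656 · 2.6394) = 0.8667 / 5.452 = 0.159
  r[Y,Y] = 1 (diagonal).

R is symmetric with unit diagonal. Assembling:

R = [[1, 0.159],
 [0.159, 1]]


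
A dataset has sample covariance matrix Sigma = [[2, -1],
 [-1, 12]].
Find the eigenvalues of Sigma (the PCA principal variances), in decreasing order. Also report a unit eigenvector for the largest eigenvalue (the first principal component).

Step 1 — characteristic polynomial of 2×2 Sigma:
  det(Sigma - λI) = λ² - trace · λ + det = 0.
  trace = 2 + 12 = 14, det = 2·12 - (-1)² = 23.
Step 2 — discriminant:
  Δ = trace² - 4·det = 196 - 92 = 104.
Step 3 — eigenvalues:
  λ = (trace ± √Δ)/2 = (14 ± 10.198)/2,
  λ_1 = 12.099,  λ_2 = 1.901.

Step 4 — unit eigenvector for λ_1: solve (Sigma - λ_1 I)v = 0. First row:
  (2 - 12.099)·v_x + (-1)·v_y = 0, i.e. (-10.099)·v_x + (-1)·v_y = 0,
  so v ∝ (b, λ_1 - a) = (-1, 10.099); multiply by -1 so the first entry is positive: u = (1, -10.099).
  ||u|| = √((1)² + (-10.099)²) = √(102.9902) ≈ 10.1484,
  v_1 = u/||u|| ≈ (0.0985, -0.9951) (||v_1|| = 1).

λ_1 = 12.099,  λ_2 = 1.901;  v_1 ≈ (0.0985, -0.9951)


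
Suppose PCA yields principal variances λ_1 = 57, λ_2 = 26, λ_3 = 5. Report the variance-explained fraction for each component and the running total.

Step 1 — total variance = trace(Sigma) = Σ λ_i = 57 + 26 + 5 = 88.

Step 2 — fraction explained by component i = λ_i / Σ λ:
  PC1: 57/88 = 0.6477
  PC2: 26/88 = 0.2955
  PC3: 5/88 = 0.0568

Step 3 — cumulative fraction after k components = (λ_1 + ... + λ_k) / Σ λ:
  k = 1: 57/88 = 0.6477
  k = 2: (57 + 26)/88 = 83/88 = 0.9432
  k = 3: (57 + 26 + 5)/88 = 88/88 = 1

Summary (fraction, with percent):

explained: PC1 0.6477 (64.77%), PC2 0.2955 (29.55%), PC3 0.0568 (5.68%);  cumulative: 0.6477, 0.9432, 1


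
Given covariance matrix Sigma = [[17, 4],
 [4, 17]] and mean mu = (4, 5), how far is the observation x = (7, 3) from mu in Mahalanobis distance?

Step 1 — centre the observation: (x - mu) = (3, -2).

Step 2 — invert Sigma. det(Sigma) = 17·17 - (4)² = 273.
  Sigma^{-1} = (1/det) · [[d, -b], [-b, a]] = [[0.0623, -0.0147],
 [-0.0147, 0.0623]].

Step 3 — form the quadratic (x - mu)^T · Sigma^{-1} · (x - mu):
  Sigma^{-1} · (x - mu) = (0.2161, -0.1685).
  (x - mu)^T · [Sigma^{-1} · (x - mu)] = (3)·(0.2161) + (-2)·(-0.1685) = 0.9853.

Step 4 — take square root: d = √(0.9853) ≈ 0.9926.

d(x, mu) = √(0.9853) ≈ 0.9926
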